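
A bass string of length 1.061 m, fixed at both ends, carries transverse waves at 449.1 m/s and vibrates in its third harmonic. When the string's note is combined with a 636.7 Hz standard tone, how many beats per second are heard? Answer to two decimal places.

For a string fixed at both ends, f_n = n·v/(2L) = 3·449.1/(2·1.061) = 634.9199 Hz.
f_beat = |634.9199 − 636.7| = 1.78 Hz.

1.78 Hz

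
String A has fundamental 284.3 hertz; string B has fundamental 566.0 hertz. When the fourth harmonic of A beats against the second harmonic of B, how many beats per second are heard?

Fourth harmonic of the first: 4·284.3 = 1137.2 Hz.
Second harmonic of the second: 2·566.0 = 1132.0 Hz.
f_beat = |1137.2 − 1132.0| = 5.2 Hz.

5.2 Hz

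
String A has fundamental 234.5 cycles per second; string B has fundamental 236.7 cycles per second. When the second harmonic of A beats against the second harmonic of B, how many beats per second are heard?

Second harmonic of the first: 2·234.5 = 469.0 Hz.
Second harmonic of the second: 2·236.7 = 473.4 Hz.
f_beat = |469.0 − 473.4| = 4.4 Hz.

4.4 Hz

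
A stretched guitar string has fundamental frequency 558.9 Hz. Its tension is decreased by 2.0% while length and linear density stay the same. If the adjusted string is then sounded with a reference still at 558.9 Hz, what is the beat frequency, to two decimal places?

For a string, f ∝ √T, so the new frequency is 558.9·√0.980 = 553.2828 Hz.
f_beat = |553.2828 − 558.9| = 5.62 Hz.

5.62 Hz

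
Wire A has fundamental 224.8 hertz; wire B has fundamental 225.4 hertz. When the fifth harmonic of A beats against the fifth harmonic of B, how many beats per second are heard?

Fifth harmonic of the first: 5·224.8 = 1124.0 Hz.
Fifth harmonic of the second: 5·225.4 = 1127.0 Hz.
f_beat = |1124.0 − 1127.0| = 3.0 Hz.

3.0 Hz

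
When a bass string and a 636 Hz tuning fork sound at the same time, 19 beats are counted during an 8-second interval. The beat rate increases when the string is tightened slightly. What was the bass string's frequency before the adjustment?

638.375 Hz

Beat frequency = 19/8 = 2.375 Hz.
|f − 636| = 2.375, so the bass string was at either 633.625 Hz or 638.375 Hz.
Increasing tension raises a string's frequency; the adjustment raises the bass string's frequency.
The beat rate rose, so the adjustment moved the bass string further from 636 Hz — it was already above the reference.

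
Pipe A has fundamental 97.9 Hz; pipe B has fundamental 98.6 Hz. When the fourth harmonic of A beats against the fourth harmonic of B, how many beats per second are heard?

2.8 Hz

Fourth harmonic of the first: 4·97.9 = 391.6 Hz.
Fourth harmonic of the second: 4·98.6 = 394.4 Hz.
f_beat = |391.6 − 394.4| = 2.8 Hz.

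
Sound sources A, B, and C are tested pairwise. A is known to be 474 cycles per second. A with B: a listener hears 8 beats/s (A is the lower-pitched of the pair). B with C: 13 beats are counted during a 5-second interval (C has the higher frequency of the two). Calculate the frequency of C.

B is above A, so f_B = 474 + 8 = 482 Hz.
B–C: Beat frequency = 13/5 = 2.6 Hz.
C is above B, so f_C = 482 + 2.6 = 484.6 Hz.

484.6 Hz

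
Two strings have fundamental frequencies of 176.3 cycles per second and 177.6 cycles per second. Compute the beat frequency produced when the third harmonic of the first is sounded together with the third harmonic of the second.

3.9 Hz

Third harmonic of the first: 3·176.3 = 528.9 Hz.
Third harmonic of the second: 3·177.6 = 532.8 Hz.
f_beat = |528.9 − 532.8| = 3.9 Hz.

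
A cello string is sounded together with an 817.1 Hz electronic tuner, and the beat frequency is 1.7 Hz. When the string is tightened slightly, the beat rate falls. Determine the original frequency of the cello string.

815.4 Hz

|f − 817.1| = 1.7, so the cello string was at either 815.4 Hz or 818.8 Hz.
Increasing tension raises a string's frequency; the adjustment raises the cello string's frequency.
The beat rate fell, so the adjustment moved the cello string toward 817.1 Hz — it must have started below the reference.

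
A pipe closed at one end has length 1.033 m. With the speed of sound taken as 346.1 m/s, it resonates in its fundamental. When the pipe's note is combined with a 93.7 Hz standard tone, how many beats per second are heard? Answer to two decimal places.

9.94 Hz

Closed pipe (odd harmonics): f_n = n·v/(4L) = 1·346.1/(4·1.033) = 83.7609 Hz.
f_beat = |83.7609 − 93.7| = 9.94 Hz.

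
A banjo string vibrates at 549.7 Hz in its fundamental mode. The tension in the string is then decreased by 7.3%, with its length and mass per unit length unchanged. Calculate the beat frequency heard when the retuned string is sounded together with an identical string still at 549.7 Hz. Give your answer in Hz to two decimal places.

For a string, f ∝ √T, so the new frequency is 549.7·√0.927 = 529.2558 Hz.
f_beat = |529.2558 − 549.7| = 20.44 Hz.

20.44 Hz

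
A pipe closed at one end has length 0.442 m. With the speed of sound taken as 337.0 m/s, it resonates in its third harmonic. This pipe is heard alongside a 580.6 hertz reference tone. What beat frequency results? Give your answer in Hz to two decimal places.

8.77 Hz

Closed pipe (odd harmonics): f_n = n·v/(4L) = 3·337.0/(4·0.442) = 571.8326 Hz.
f_beat = |571.8326 − 580.6| = 8.77 Hz.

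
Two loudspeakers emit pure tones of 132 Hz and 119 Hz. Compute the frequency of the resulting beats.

13 Hz

The beat frequency equals the magnitude of the frequency difference.
|132 − 119| = 13 Hz.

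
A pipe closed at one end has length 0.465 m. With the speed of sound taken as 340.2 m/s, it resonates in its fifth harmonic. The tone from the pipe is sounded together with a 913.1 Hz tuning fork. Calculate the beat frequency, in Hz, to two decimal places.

1.42 Hz

Closed pipe (odd harmonics): f_n = n·v/(4L) = 5·340.2/(4·0.465) = 914.5161 Hz.
f_beat = |914.5161 − 913.1| = 1.42 Hz.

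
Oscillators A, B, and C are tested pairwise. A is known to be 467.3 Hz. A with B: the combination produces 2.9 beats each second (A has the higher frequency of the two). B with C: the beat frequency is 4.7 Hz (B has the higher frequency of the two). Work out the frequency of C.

B is below A, so f_B = 467.3 − 2.9 = 464.4 Hz.
C is below B, so f_C = 464.4 − 4.7 = 459.7 Hz.

459.7 Hz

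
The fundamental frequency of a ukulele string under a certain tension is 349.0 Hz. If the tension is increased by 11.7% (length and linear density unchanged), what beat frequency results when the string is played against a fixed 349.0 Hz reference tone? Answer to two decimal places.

19.85 Hz

For a string, f ∝ √T, so the new frequency is 349.0·√1.117 = 368.8519 Hz.
f_beat = |368.8519 − 349.0| = 19.85 Hz.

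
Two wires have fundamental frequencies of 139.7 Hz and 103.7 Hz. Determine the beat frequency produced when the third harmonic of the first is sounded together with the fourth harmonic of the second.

Third harmonic of the first: 3·139.7 = 419.1 Hz.
Fourth harmonic of the second: 4·103.7 = 414.8 Hz.
f_beat = |419.1 − 414.8| = 4.3 Hz.

4.3 Hz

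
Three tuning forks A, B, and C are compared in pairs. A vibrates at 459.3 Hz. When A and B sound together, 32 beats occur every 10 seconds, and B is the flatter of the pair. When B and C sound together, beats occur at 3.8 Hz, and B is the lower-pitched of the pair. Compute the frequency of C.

A–B: Beat frequency = 32/10 = 3.2 Hz.
B is below A, so f_B = 459.3 − 3.2 = 456.1 Hz.
C is above B, so f_C = 456.1 + 3.8 = 459.9 Hz.

459.9 Hz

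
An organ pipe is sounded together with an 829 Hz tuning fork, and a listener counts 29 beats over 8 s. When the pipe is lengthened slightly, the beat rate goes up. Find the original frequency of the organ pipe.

Beat frequency = 29/8 = 3.625 Hz.
|f − 829| = 3.625, so the organ pipe was at either 825.375 Hz or 832.625 Hz.
A longer pipe has a lower fundamental; the adjustment lowers the organ pipe's frequency.
The beat rate rose, so the adjustment moved the organ pipe further from 829 Hz — it was already below the reference.

825.375 Hz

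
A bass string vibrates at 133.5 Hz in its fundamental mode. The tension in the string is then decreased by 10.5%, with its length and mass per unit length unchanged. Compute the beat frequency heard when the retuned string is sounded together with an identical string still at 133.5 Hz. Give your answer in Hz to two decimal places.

For a string, f ∝ √T, so the new frequency is 133.5·√0.895 = 126.2969 Hz.
f_beat = |126.2969 − 133.5| = 7.20 Hz.

7.20 Hz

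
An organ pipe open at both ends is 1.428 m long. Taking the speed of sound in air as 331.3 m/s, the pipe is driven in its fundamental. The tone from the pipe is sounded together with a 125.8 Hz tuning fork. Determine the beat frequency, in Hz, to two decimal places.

9.80 Hz

Open pipe: f_n = n·v/(2L) = 1·331.3/(2·1.428) = 116.0014 Hz.
f_beat = |116.0014 − 125.8| = 9.80 Hz.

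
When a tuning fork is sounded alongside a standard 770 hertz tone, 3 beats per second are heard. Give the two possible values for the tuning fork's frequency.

767 Hz or 773 Hz

|f − 770| = 3, so f = 770 ± 3.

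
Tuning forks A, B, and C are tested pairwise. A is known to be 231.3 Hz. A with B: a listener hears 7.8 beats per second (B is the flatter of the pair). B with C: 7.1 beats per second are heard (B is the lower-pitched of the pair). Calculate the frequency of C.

B is below A, so f_B = 231.3 − 7.8 = 223.5 Hz.
C is above B, so f_C = 223.5 + 7.1 = 230.6 Hz.

230.6 Hz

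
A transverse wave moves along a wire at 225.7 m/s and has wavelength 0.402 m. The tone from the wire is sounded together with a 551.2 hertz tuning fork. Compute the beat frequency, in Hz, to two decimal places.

Source frequency f = v/λ = 225.7/0.402 = 561.4428 Hz.
f_beat = |561.4428 − 551.2| = 10.24 Hz.

10.24 Hz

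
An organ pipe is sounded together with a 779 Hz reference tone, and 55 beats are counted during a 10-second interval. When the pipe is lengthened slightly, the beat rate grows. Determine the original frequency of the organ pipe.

773.5 Hz

Beat frequency = 55/10 = 5.5 Hz.
|f − 779| = 5.5, so the organ pipe was at either 773.5 Hz or 784.5 Hz.
A longer pipe has a lower fundamental; the adjustment lowers the organ pipe's frequency.
The beat rate rose, so the adjustment moved the organ pipe further from 779 Hz — it was already below the reference.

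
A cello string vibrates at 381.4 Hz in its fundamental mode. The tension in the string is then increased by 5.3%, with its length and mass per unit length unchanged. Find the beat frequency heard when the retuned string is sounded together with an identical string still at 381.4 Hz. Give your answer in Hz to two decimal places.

9.98 Hz

For a string, f ∝ √T, so the new frequency is 381.4·√1.053 = 391.3766 Hz.
f_beat = |391.3766 − 381.4| = 9.98 Hz.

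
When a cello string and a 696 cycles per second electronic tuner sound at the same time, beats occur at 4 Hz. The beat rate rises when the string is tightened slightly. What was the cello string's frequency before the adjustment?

|f − 696| = 4, so the cello string was at either 692 Hz or 700 Hz.
Increasing tension raises a string's frequency; the adjustment raises the cello string's frequency.
The beat rate rose, so the adjustment moved the cello string further from 696 Hz — it was already above the reference.

700 Hz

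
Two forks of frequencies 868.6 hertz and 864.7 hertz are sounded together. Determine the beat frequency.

3.9 Hz

f_beat = |f₁ − f₂|.
|868.6 − 864.7| = 3.9 Hz.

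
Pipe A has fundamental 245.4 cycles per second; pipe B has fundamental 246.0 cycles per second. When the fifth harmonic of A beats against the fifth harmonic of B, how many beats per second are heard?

Fifth harmonic of the first: 5·245.4 = 1227.0 Hz.
Fifth harmonic of the second: 5·246.0 = 1230.0 Hz.
f_beat = |1227.0 − 1230.0| = 3.0 Hz.

3.0 Hz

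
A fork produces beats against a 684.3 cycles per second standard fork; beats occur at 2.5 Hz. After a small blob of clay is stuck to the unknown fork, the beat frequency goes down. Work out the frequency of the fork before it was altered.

|f − 684.3| = 2.5, so the fork was at either 681.8 Hz or 686.8 Hz.
Adding mass to a fork lowers its frequency; the adjustment lowers the fork's frequency.
The beat rate fell, so the adjustment moved the fork toward 684.3 Hz — it must have started above the reference.

686.8 Hz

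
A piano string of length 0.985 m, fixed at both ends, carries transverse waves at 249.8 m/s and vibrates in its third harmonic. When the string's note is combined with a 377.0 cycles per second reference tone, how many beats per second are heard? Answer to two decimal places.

3.41 Hz

For a string fixed at both ends, f_n = n·v/(2L) = 3·249.8/(2·0.985) = 380.4061 Hz.
f_beat = |380.4061 − 377.0| = 3.41 Hz.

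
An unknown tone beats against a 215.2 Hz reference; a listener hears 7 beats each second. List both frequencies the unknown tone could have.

|f − 215.2| = 7, so f = 215.2 ± 7.

208.2 Hz or 222.2 Hz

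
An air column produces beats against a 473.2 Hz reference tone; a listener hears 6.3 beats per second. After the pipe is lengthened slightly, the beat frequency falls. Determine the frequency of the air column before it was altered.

479.5 Hz

|f − 473.2| = 6.3, so the air column was at either 466.9 Hz or 479.5 Hz.
A longer pipe has a lower fundamental; the adjustment lowers the air column's frequency.
The beat rate fell, so the adjustment moved the air column toward 473.2 Hz — it must have started above the reference.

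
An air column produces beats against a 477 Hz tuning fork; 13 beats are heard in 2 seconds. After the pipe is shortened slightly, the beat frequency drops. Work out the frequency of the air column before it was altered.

Beat frequency = 13/2 = 6.5 Hz.
|f − 477| = 6.5, so the air column was at either 470.5 Hz or 483.5 Hz.
A shorter pipe has a higher fundamental; the adjustment raises the air column's frequency.
The beat rate fell, so the adjustment moved the air column toward 477 Hz — it must have started below the reference.

470.5 Hz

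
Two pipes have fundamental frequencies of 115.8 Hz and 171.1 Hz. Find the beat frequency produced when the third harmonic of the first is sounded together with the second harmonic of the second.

5.2 Hz

Third harmonic of the first: 3·115.8 = 347.4 Hz.
Second harmonic of the second: 2·171.1 = 342.2 Hz.
f_beat = |347.4 − 342.2| = 5.2 Hz.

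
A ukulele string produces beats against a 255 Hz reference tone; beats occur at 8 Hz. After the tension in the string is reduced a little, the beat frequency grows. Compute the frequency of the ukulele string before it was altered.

|f − 255| = 8, so the ukulele string was at either 247 Hz or 263 Hz.
Lower tension means lower frequency; the adjustment lowers the ukulele string's frequency.
The beat rate rose, so the adjustment moved the ukulele string further from 255 Hz — it was already below the reference.

247 Hz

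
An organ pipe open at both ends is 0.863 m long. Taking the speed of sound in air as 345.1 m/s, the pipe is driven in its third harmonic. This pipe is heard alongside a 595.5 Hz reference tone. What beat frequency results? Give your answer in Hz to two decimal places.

4.33 Hz

Open pipe: f_n = n·v/(2L) = 3·345.1/(2·0.863) = 599.8262 Hz.
f_beat = |599.8262 − 595.5| = 4.33 Hz.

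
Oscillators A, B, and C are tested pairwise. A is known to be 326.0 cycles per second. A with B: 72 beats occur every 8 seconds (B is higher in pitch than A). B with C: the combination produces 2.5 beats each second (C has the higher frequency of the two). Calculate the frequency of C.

A–B: Beat frequency = 72/8 = 9 Hz.
B is above A, so f_B = 326.0 + 9 = 335 Hz.
C is above B, so f_C = 335 + 2.5 = 337.5 Hz.

337.5 Hz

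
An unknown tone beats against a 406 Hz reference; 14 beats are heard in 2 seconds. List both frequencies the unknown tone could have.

399 Hz or 413 Hz

Beat frequency = 14/2 = 7 Hz.
|f − 406| = 7, so f = 406 ± 7.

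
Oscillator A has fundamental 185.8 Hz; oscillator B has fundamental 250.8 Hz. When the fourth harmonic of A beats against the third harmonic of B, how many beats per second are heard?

9.2 Hz

Fourth harmonic of the first: 4·185.8 = 743.2 Hz.
Third harmonic of the second: 3·250.8 = 752.4 Hz.
f_beat = |743.2 − 752.4| = 9.2 Hz.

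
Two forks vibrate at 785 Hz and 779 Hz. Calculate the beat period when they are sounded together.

0.167 s

f_beat = |785 − 779| = 6 Hz.
Beat period T = 1 / f_beat = 1 / 6 s.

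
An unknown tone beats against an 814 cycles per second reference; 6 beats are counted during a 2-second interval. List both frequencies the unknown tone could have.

811 Hz or 817 Hz

Beat frequency = 6/2 = 3 Hz.
|f − 814| = 3, so f = 814 ± 3.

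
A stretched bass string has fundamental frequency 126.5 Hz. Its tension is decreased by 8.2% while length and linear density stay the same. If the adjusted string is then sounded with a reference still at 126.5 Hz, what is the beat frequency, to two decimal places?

5.30 Hz

For a string, f ∝ √T, so the new frequency is 126.5·√0.918 = 121.2026 Hz.
f_beat = |121.2026 − 126.5| = 5.30 Hz.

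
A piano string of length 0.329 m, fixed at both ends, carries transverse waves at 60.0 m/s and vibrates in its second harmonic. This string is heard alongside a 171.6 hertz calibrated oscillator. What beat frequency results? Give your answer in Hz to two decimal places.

For a string fixed at both ends, f_n = n·v/(2L) = 2·60.0/(2·0.329) = 182.3708 Hz.
f_beat = |182.3708 − 171.6| = 10.77 Hz.

10.77 Hz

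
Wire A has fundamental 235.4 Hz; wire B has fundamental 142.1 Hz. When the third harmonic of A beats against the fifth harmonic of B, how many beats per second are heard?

4.3 Hz

Third harmonic of the first: 3·235.4 = 706.2 Hz.
Fifth harmonic of the second: 5·142.1 = 710.5 Hz.
f_beat = |706.2 − 710.5| = 4.3 Hz.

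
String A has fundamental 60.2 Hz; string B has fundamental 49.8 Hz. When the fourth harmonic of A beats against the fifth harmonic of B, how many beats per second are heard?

8.2 Hz

Fourth harmonic of the first: 4·60.2 = 240.8 Hz.
Fifth harmonic of the second: 5·49.8 = 249.0 Hz.
f_beat = |240.8 − 249.0| = 8.2 Hz.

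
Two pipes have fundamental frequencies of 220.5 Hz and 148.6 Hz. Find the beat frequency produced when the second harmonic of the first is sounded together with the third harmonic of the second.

4.8 Hz

Second harmonic of the first: 2·220.5 = 441.0 Hz.
Third harmonic of the second: 3·148.6 = 445.8 Hz.
f_beat = |441.0 − 445.8| = 4.8 Hz.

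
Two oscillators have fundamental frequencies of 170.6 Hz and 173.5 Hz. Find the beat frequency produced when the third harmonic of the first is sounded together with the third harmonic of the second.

8.7 Hz

Third harmonic of the first: 3·170.6 = 511.8 Hz.
Third harmonic of the second: 3·173.5 = 520.5 Hz.
f_beat = |511.8 − 520.5| = 8.7 Hz.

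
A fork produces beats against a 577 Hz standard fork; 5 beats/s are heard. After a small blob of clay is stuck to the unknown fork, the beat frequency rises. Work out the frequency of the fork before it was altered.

|f − 577| = 5, so the fork was at either 572 Hz or 582 Hz.
Adding mass to a fork lowers its frequency; the adjustment lowers the fork's frequency.
The beat rate rose, so the adjustment moved the fork further from 577 Hz — it was already below the reference.

572 Hz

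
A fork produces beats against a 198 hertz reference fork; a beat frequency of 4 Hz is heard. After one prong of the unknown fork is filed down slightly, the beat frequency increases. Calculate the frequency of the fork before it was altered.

202 Hz

|f − 198| = 4, so the fork was at either 194 Hz or 202 Hz.
Filing a prong removes mass and raises the fork's frequency; the adjustment raises the fork's frequency.
The beat rate rose, so the adjustment moved the fork further from 198 Hz — it was already above the reference.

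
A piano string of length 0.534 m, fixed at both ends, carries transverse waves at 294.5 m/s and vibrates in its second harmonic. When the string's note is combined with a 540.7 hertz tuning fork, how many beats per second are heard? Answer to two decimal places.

10.80 Hz

For a string fixed at both ends, f_n = n·v/(2L) = 2·294.5/(2·0.534) = 551.4981 Hz.
f_beat = |551.4981 − 540.7| = 10.80 Hz.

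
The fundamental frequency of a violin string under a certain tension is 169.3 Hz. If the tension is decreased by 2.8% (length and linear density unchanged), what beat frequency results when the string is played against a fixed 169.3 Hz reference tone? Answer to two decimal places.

2.39 Hz

For a string, f ∝ √T, so the new frequency is 169.3·√0.972 = 166.9130 Hz.
f_beat = |166.9130 − 169.3| = 2.39 Hz.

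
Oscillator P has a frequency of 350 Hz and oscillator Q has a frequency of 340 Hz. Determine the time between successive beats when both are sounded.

0.100 s

f_beat = |350 − 340| = 10 Hz.
Beat period T = 1 / f_beat = 1 / 10 s.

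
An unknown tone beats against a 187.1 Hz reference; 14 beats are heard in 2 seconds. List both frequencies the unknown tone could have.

Beat frequency = 14/2 = 7 Hz.
|f − 187.1| = 7, so f = 187.1 ± 7.

180.1 Hz or 194.1 Hz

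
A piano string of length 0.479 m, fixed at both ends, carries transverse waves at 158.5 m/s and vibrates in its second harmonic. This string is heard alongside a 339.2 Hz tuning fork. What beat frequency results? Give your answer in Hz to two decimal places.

For a string fixed at both ends, f_n = n·v/(2L) = 2·158.5/(2·0.479) = 330.8977 Hz.
f_beat = |330.8977 − 339.2| = 8.30 Hz.

8.30 Hz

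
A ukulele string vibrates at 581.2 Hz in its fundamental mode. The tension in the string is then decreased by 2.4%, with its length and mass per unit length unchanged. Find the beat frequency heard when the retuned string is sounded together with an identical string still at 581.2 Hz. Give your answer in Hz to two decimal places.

For a string, f ∝ √T, so the new frequency is 581.2·√0.976 = 574.1832 Hz.
f_beat = |574.1832 − 581.2| = 7.02 Hz.

7.02 Hz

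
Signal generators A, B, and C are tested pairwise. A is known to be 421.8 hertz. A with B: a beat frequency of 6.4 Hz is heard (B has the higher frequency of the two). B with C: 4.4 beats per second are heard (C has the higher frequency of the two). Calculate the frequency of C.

B is above A, so f_B = 421.8 + 6.4 = 428.2 Hz.
C is above B, so f_C = 428.2 + 4.4 = 432.6 Hz.

432.6 Hz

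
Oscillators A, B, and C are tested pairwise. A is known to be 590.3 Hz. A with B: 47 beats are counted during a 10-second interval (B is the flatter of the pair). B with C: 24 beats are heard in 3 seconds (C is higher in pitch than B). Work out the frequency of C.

A–B: Beat frequency = 47/10 = 4.7 Hz.
B is below A, so f_B = 590.3 − 4.7 = 585.6 Hz.
B–C: Beat frequency = 24/3 = 8 Hz.
C is above B, so f_C = 585.6 + 8 = 593.6 Hz.

593.6 Hz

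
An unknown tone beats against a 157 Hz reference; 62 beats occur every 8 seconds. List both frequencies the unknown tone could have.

149.25 Hz or 164.75 Hz

Beat frequency = 62/8 = 7.75 Hz.
|f − 157| = 7.75, so f = 157 ± 7.75.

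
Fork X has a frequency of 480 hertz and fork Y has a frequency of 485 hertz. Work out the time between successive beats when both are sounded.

0.200 s

f_beat = |480 − 485| = 5 Hz.
Beat period T = 1 / f_beat = 1 / 5 s.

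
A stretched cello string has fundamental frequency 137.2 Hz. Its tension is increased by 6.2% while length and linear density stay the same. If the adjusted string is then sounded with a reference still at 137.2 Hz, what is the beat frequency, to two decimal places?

For a string, f ∝ √T, so the new frequency is 137.2·√1.062 = 141.3892 Hz.
f_beat = |141.3892 − 137.2| = 4.19 Hz.

4.19 Hz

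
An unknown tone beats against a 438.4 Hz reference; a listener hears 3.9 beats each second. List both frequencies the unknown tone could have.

|f − 438.4| = 3.9, so f = 438.4 ± 3.9.

434.5 Hz or 442.3 Hz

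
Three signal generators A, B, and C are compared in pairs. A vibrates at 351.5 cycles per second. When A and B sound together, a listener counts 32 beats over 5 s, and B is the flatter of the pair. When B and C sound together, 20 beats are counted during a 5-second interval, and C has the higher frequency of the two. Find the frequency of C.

349.1 Hz

A–B: Beat frequency = 32/5 = 6.4 Hz.
B is below A, so f_B = 351.5 − 6.4 = 345.1 Hz.
B–C: Beat frequency = 20/5 = 4 Hz.
C is above B, so f_C = 345.1 + 4 = 349.1 Hz.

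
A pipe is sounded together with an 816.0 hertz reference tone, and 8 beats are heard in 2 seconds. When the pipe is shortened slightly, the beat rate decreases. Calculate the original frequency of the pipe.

812 Hz

Beat frequency = 8/2 = 4 Hz.
|f − 816.0| = 4, so the pipe was at either 812 Hz or 820 Hz.
A shorter pipe has a higher fundamental; the adjustment raises the pipe's frequency.
The beat rate fell, so the adjustment moved the pipe toward 816.0 Hz — it must have started below the reference.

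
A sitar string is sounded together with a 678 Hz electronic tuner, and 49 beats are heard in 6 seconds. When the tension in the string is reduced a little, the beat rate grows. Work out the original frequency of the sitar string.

669.8333 Hz

Beat frequency = 49/6 = 8.1667 Hz.
|f − 678| = 8.1667, so the sitar string was at either 669.8333 Hz or 686.1667 Hz.
Lower tension means lower frequency; the adjustment lowers the sitar string's frequency.
The beat rate rose, so the adjustment moved the sitar string further from 678 Hz — it was already below the reference.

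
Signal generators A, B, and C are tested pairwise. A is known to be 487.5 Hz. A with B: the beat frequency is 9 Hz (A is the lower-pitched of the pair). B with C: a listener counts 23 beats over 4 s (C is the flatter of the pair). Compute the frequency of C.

490.75 Hz

B is above A, so f_B = 487.5 + 9 = 496.5 Hz.
B–C: Beat frequency = 23/4 = 5.75 Hz.
C is below B, so f_C = 496.5 − 5.75 = 490.75 Hz.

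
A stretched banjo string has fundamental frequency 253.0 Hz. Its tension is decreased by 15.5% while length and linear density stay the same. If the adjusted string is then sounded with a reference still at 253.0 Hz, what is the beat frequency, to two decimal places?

For a string, f ∝ √T, so the new frequency is 253.0·√0.845 = 232.5674 Hz.
f_beat = |232.5674 − 253.0| = 20.43 Hz.

20.43 Hz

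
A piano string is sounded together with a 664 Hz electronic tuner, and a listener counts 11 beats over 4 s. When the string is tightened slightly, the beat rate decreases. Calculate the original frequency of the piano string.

Beat frequency = 11/4 = 2.75 Hz.
|f − 664| = 2.75, so the piano string was at either 661.25 Hz or 666.75 Hz.
Increasing tension raises a string's frequency; the adjustment raises the piano string's frequency.
The beat rate fell, so the adjustment moved the piano string toward 664 Hz — it must have started below the reference.

661.25 Hz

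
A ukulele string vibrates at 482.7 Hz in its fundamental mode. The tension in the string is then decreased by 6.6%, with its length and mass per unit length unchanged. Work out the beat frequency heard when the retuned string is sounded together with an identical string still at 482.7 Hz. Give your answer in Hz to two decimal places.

For a string, f ∝ √T, so the new frequency is 482.7·√0.934 = 466.4990 Hz.
f_beat = |466.4990 − 482.7| = 16.20 Hz.

16.20 Hz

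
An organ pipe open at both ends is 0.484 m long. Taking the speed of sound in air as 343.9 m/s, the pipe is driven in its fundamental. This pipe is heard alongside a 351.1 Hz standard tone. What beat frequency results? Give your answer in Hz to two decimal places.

4.17 Hz

Open pipe: f_n = n·v/(2L) = 1·343.9/(2·0.484) = 355.2686 Hz.
f_beat = |355.2686 − 351.1| = 4.17 Hz.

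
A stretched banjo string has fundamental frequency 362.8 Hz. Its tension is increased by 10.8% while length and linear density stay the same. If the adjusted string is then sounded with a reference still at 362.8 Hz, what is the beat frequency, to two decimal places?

19.09 Hz

For a string, f ∝ √T, so the new frequency is 362.8·√1.108 = 381.8890 Hz.
f_beat = |381.8890 − 362.8| = 19.09 Hz.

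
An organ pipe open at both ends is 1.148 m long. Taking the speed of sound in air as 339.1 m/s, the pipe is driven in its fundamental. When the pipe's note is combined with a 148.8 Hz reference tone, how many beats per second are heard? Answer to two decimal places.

1.11 Hz

Open pipe: f_n = n·v/(2L) = 1·339.1/(2·1.148) = 147.6916 Hz.
f_beat = |147.6916 − 148.8| = 1.11 Hz.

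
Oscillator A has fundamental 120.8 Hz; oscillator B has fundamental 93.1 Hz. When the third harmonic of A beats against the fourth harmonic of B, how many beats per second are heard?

Third harmonic of the first: 3·120.8 = 362.4 Hz.
Fourth harmonic of the second: 4·93.1 = 372.4 Hz.
f_beat = |362.4 − 372.4| = 10.0 Hz.

10.0 Hz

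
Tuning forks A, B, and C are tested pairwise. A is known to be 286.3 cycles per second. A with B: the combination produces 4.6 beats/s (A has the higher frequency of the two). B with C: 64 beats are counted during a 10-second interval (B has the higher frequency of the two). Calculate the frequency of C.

275.3 Hz

B is below A, so f_B = 286.3 − 4.6 = 281.7 Hz.
B–C: Beat frequency = 64/10 = 6.4 Hz.
C is below B, so f_C = 281.7 − 6.4 = 275.3 Hz.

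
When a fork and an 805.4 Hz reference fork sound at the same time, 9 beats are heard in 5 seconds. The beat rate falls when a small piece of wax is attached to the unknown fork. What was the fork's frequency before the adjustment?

807.2 Hz

Beat frequency = 9/5 = 1.8 Hz.
|f − 805.4| = 1.8, so the fork was at either 803.6 Hz or 807.2 Hz.
Loading a fork with wax lowers its frequency; the adjustment lowers the fork's frequency.
The beat rate fell, so the adjustment moved the fork toward 805.4 Hz — it must have started above the reference.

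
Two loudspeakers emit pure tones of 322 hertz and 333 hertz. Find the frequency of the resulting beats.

11 Hz

The beat frequency equals the magnitude of the frequency difference.
|322 − 333| = 11 Hz.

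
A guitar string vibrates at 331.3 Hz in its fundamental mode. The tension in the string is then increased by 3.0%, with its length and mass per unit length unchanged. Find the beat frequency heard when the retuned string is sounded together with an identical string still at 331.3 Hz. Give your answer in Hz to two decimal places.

4.93 Hz

For a string, f ∝ √T, so the new frequency is 331.3·√1.030 = 336.2328 Hz.
f_beat = |336.2328 − 331.3| = 4.93 Hz.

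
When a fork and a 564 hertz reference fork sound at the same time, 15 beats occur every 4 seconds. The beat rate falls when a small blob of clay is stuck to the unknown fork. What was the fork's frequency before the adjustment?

Beat frequency = 15/4 = 3.75 Hz.
|f − 564| = 3.75, so the fork was at either 560.25 Hz or 567.75 Hz.
Adding mass to a fork lowers its frequency; the adjustment lowers the fork's frequency.
The beat rate fell, so the adjustment moved the fork toward 564 Hz — it must have started above the reference.

567.75 Hz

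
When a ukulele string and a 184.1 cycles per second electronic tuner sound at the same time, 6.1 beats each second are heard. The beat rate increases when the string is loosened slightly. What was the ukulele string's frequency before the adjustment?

178 Hz

|f − 184.1| = 6.1, so the ukulele string was at either 178 Hz or 190.2 Hz.
Reducing tension lowers a string's frequency; the adjustment lowers the ukulele string's frequency.
The beat rate rose, so the adjustment moved the ukulele string further from 184.1 Hz — it was already below the reference.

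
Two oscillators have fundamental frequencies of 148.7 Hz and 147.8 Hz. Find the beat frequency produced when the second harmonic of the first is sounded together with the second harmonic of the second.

1.8 Hz

Second harmonic of the first: 2·148.7 = 297.4 Hz.
Second harmonic of the second: 2·147.8 = 295.6 Hz.
f_beat = |297.4 − 295.6| = 1.8 Hz.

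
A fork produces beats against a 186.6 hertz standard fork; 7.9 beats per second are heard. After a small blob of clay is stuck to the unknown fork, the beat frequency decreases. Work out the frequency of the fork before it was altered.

|f − 186.6| = 7.9, so the fork was at either 178.7 Hz or 194.5 Hz.
Adding mass to a fork lowers its frequency; the adjustment lowers the fork's frequency.
The beat rate fell, so the adjustment moved the fork toward 186.6 Hz — it must have started above the reference.

194.5 Hz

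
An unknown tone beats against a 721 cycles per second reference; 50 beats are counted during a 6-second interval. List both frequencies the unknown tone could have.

Beat frequency = 50/6 = 8.3333 Hz.
|f − 721| = 8.3333, so f = 721 ± 8.3333.

712.6667 Hz or 729.3333 Hz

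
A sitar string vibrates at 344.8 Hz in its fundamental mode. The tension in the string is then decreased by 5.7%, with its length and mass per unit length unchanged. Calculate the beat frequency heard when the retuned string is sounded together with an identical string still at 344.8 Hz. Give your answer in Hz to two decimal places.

For a string, f ∝ √T, so the new frequency is 344.8·√0.943 = 334.8290 Hz.
f_beat = |334.8290 − 344.8| = 9.97 Hz.

9.97 Hz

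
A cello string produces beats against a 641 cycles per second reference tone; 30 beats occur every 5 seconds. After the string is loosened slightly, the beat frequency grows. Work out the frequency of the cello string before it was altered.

635 Hz

Beat frequency = 30/5 = 6 Hz.
|f − 641| = 6, so the cello string was at either 635 Hz or 647 Hz.
Reducing tension lowers a string's frequency; the adjustment lowers the cello string's frequency.
The beat rate rose, so the adjustment moved the cello string further from 641 Hz — it was already below the reference.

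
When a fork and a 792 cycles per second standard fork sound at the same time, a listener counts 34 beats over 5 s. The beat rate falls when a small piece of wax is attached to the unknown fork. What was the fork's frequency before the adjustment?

798.8 Hz

Beat frequency = 34/5 = 6.8 Hz.
|f − 792| = 6.8, so the fork was at either 785.2 Hz or 798.8 Hz.
Loading a fork with wax lowers its frequency; the adjustment lowers the fork's frequency.
The beat rate fell, so the adjustment moved the fork toward 792 Hz — it must have started above the reference.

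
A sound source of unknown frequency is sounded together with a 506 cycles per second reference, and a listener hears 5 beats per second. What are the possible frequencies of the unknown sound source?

501 Hz or 511 Hz

|f − 506| = 5, so f = 506 ± 5.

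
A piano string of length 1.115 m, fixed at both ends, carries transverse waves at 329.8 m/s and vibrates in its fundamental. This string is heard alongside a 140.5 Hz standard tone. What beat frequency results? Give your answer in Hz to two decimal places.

7.39 Hz

For a string fixed at both ends, f_n = n·v/(2L) = 1·329.8/(2·1.115) = 147.8924 Hz.
f_beat = |147.8924 − 140.5| = 7.39 Hz.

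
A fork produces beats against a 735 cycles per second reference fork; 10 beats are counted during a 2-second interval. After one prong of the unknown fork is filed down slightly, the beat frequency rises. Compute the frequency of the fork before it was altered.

Beat frequency = 10/2 = 5 Hz.
|f − 735| = 5, so the fork was at either 730 Hz or 740 Hz.
Filing a prong removes mass and raises the fork's frequency; the adjustment raises the fork's frequency.
The beat rate rose, so the adjustment moved the fork further from 735 Hz — it was already above the reference.

740 Hz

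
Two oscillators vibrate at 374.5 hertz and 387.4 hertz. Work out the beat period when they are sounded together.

f_beat = |374.5 − 387.4| = 12.9 Hz.
Beat period T = 1 / f_beat = 1 / 12.9 s.

0.078 s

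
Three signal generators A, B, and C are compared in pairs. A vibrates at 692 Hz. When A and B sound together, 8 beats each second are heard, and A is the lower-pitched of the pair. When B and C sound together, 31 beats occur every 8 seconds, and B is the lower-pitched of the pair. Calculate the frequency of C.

B is above A, so f_B = 692 + 8 = 700 Hz.
B–C: Beat frequency = 31/8 = 3.875 Hz.
C is above B, so f_C = 700 + 3.875 = 703.875 Hz.

703.875 Hz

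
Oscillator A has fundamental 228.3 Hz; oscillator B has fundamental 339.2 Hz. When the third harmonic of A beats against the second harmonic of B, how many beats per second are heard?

6.5 Hz

Third harmonic of the first: 3·228.3 = 684.9 Hz.
Second harmonic of the second: 2·339.2 = 678.4 Hz.
f_beat = |684.9 − 678.4| = 6.5 Hz.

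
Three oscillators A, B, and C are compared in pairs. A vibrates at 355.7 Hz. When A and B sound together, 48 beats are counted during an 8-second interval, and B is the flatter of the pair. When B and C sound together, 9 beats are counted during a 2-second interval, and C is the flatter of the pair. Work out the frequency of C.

345.2 Hz

A–B: Beat frequency = 48/8 = 6 Hz.
B is below A, so f_B = 355.7 − 6 = 349.7 Hz.
B–C: Beat frequency = 9/2 = 4.5 Hz.
C is below B, so f_C = 349.7 − 4.5 = 345.2 Hz.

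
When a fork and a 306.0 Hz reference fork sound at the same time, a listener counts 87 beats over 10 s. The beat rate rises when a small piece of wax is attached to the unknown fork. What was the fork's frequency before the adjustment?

Beat frequency = 87/10 = 8.7 Hz.
|f − 306.0| = 8.7, so the fork was at either 297.3 Hz or 314.7 Hz.
Loading a fork with wax lowers its frequency; the adjustment lowers the fork's frequency.
The beat rate rose, so the adjustment moved the fork further from 306.0 Hz — it was already below the reference.

297.3 Hz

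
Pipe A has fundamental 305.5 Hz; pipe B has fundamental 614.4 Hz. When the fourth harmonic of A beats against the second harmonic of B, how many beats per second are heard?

Fourth harmonic of the first: 4·305.5 = 1222.0 Hz.
Second harmonic of the second: 2·614.4 = 1228.8 Hz.
f_beat = |1222.0 − 1228.8| = 6.8 Hz.

6.8 Hz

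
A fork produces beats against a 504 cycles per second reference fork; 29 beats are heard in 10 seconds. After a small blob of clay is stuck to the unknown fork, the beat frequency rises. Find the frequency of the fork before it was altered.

501.1 Hz

Beat frequency = 29/10 = 2.9 Hz.
|f − 504| = 2.9, so the fork was at either 501.1 Hz or 506.9 Hz.
Adding mass to a fork lowers its frequency; the adjustment lowers the fork's frequency.
The beat rate rose, so the adjustment moved the fork further from 504 Hz — it was already below the reference.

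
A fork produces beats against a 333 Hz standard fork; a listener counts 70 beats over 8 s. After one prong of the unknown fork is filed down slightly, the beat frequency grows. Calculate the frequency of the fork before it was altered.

Beat frequency = 70/8 = 8.75 Hz.
|f − 333| = 8.75, so the fork was at either 324.25 Hz or 341.75 Hz.
Filing a prong removes mass and raises the fork's frequency; the adjustment raises the fork's frequency.
The beat rate rose, so the adjustment moved the fork further from 333 Hz — it was already above the reference.

341.75 Hz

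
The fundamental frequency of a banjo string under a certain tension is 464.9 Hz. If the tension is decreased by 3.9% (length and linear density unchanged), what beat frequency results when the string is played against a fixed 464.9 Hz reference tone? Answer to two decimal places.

9.16 Hz

For a string, f ∝ √T, so the new frequency is 464.9·√0.961 = 455.7443 Hz.
f_beat = |455.7443 − 464.9| = 9.16 Hz.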